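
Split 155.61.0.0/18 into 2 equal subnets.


New prefix = 18 + 1 = 19
Each subnet has 8192 addresses
  155.61.0.0/19
  155.61.32.0/19
Subnets: 155.61.0.0/19, 155.61.32.0/19


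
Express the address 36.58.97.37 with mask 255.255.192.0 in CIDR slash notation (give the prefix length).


Binary: 11111111.11111111.11000000.00000000
Count leading 1s
Prefix: /18


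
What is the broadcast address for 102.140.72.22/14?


Network: 102.140.0.0/14
Host bits = 18
Set all host bits to 1:
Broadcast: 102.143.255.255


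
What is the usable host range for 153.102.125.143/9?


Network: 153.0.0.0
Broadcast: 153.127.255.255
First usable = network + 1
Last usable = broadcast - 1
Range: 153.0.0.1 to 153.127.255.254


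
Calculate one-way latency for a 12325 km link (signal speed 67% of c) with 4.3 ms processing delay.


Speed = 0.67 * 3e5 km/s = 201000 km/s
Propagation delay = 12325 / 201000 = 0.0613 s = 61.3184 ms
Processing delay = 4.3 ms
Total one-way latency = 65.6184 ms


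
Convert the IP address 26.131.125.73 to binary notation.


26 = 00011010
131 = 10000011
125 = 01111101
73 = 01001001
Binary: 00011010.10000011.01111101.01001001


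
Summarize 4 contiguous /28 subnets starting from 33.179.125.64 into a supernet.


Original prefix: /28
Number of subnets: 4 = 2^2
New prefix = 28 - 2 = 26
Supernet: 33.179.125.64/26


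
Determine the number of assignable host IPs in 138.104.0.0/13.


Host bits = 32 - 13 = 19
Total addresses = 2^19 = 524288
Usable = total - 2 (network and broadcast)
Usable hosts: 524286


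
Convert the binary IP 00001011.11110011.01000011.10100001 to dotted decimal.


00001011 = 11
11110011 = 243
01000011 = 67
10100001 = 161
IP: 11.243.67.161


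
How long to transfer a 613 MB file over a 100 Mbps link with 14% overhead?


Effective throughput = 100 * (1 - 14/100) = 86 Mbps
File size in Mb = 613 * 8 = 4904 Mb
Time = 4904 / 86
Time = 57.0233 seconds


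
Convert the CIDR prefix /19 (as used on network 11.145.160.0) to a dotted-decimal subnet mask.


/19 means 19 network bits, 13 host bits
Binary: 11111111111111111110000000000000
Mask: 255.255.224.0


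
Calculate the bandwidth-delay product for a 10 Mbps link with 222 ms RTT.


BDP = bandwidth * RTT
= 10 Mbps * 222 ms
= 10 * 1e6 * 222 / 1000 bits
= 2220000 bits
= 277500 bytes
= 270.9961 KB
BDP = 2220000 bits (277500 bytes)


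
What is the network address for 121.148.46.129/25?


IP:   01111001.10010100.00101110.10000001
Mask: 11111111.11111111.11111111.10000000
AND operation:
Net:  01111001.10010100.00101110.10000000
Network: 121.148.46.128/25


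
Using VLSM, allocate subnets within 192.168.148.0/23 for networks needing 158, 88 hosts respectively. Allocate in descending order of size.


158 hosts -> /24 (254 usable): 192.168.148.0/24
88 hosts -> /25 (126 usable): 192.168.149.0/25
Allocation: 192.168.148.0/24 (158 hosts, 254 usable); 192.168.149.0/25 (88 hosts, 126 usable)


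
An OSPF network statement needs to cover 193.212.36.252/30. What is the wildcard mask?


Subnet mask: 255.255.255.252
Wildcard = 255.255.255.255 - subnet mask
255 - 255 = 0
255 - 255 = 0
255 - 255 = 0
255 - 252 = 3
Wildcard: 0.0.0.3


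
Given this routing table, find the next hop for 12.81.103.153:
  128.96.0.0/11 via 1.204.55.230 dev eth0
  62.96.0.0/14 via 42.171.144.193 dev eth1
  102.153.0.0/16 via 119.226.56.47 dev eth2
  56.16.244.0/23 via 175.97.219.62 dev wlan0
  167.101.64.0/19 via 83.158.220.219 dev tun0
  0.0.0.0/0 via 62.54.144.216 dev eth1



Longest prefix match for 12.81.103.153:
  /11 128.96.0.0: no
  /14 62.96.0.0: no
  /16 102.153.0.0: no
  /23 56.16.244.0: no
  /19 167.101.64.0: no
  /0 0.0.0.0: MATCH
Selected: next-hop 62.54.144.216 via eth1 (matched /0)


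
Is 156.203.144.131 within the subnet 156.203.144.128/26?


Subnet network: 156.203.144.128
Test IP AND mask: 156.203.144.128
Yes, 156.203.144.131 is in 156.203.144.128/26


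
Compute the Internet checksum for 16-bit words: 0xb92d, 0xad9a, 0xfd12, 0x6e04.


Sum all words (with carry folding):
+ 0xb92d = 0xb92d
+ 0xad9a = 0x66c8
+ 0xfd12 = 0x63db
+ 0x6e04 = 0xd1df
One's complement: ~0xd1df
Checksum = 0x2e20


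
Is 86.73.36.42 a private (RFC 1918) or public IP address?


RFC 1918 private ranges:
  10.0.0.0/8 (10.0.0.0 - 10.255.255.255)
  172.16.0.0/12 (172.16.0.0 - 172.31.255.255)
  192.168.0.0/16 (192.168.0.0 - 192.168.255.255)
Public (not in any RFC 1918 range)


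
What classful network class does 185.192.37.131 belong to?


First octet: 185
Binary: 10111001
10xxxxxx -> Class B (128-191)
Class B, default mask 255.255.0.0 (/16)


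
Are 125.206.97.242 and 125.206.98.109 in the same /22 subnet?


Mask: 255.255.252.0
125.206.97.242 AND mask = 125.206.96.0
125.206.98.109 AND mask = 125.206.96.0
Yes, same subnet (125.206.96.0)


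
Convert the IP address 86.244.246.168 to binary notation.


86 = 01010110
244 = 11110100
246 = 11110110
168 = 10101000
Binary: 01010110.11110100.11110110.10101000


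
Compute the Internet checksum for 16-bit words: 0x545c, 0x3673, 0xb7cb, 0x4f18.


Sum all words (with carry folding):
+ 0x545c = 0x545c
+ 0x3673 = 0x8acf
+ 0xb7cb = 0x429b
+ 0x4f18 = 0x91b3
One's complement: ~0x91b3
Checksum = 0x6e4c


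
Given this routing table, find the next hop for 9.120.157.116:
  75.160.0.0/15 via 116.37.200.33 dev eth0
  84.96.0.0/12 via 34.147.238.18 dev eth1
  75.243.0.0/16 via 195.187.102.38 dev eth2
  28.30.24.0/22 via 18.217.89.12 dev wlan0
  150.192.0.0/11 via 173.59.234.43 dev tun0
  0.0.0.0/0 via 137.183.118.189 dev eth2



Longest prefix match for 9.120.157.116:
  /15 75.160.0.0: no
  /12 84.96.0.0: no
  /16 75.243.0.0: no
  /22 28.30.24.0: no
  /11 150.192.0.0: no
  /0 0.0.0.0: MATCH
Selected: next-hop 137.183.118.189 via eth2 (matched /0)


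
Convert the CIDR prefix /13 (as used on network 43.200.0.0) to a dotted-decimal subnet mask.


/13 means 13 network bits, 19 host bits
Binary: 11111111111110000000000000000000
Mask: 255.248.0.0


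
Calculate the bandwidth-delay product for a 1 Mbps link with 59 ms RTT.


BDP = bandwidth * RTT
= 1 Mbps * 59 ms
= 1 * 1e6 * 59 / 1000 bits
= 59000 bits
= 7375 bytes
= 7.2021 KB
BDP = 59000 bits (7375 bytes)


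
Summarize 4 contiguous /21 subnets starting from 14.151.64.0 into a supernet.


Original prefix: /21
Number of subnets: 4 = 2^2
New prefix = 21 - 2 = 19
Supernet: 14.151.64.0/19


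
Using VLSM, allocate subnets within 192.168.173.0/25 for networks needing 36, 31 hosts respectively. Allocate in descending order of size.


36 hosts -> /26 (62 usable): 192.168.173.0/26
31 hosts -> /26 (62 usable): 192.168.173.64/26
Allocation: 192.168.173.0/26 (36 hosts, 62 usable); 192.168.173.64/26 (31 hosts, 62 usable)


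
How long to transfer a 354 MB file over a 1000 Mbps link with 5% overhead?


Effective throughput = 1000 * (1 - 5/100) = 950 Mbps
File size in Mb = 354 * 8 = 2832 Mb
Time = 2832 / 950
Time = 2.9811 seconds


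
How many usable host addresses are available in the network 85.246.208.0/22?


Host bits = 32 - 22 = 10
Total addresses = 2^10 = 1024
Usable = total - 2 (network and broadcast)
Usable hosts: 1022


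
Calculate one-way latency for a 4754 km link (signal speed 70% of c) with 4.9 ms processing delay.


Speed = 0.7 * 3e5 km/s = 210000 km/s
Propagation delay = 4754 / 210000 = 0.0226 s = 22.6381 ms
Processing delay = 4.9 ms
Total one-way latency = 27.5381 ms


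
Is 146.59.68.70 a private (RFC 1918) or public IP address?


RFC 1918 private ranges:
  10.0.0.0/8 (10.0.0.0 - 10.255.255.255)
  172.16.0.0/12 (172.16.0.0 - 172.31.255.255)
  192.168.0.0/16 (192.168.0.0 - 192.168.255.255)
Public (not in any RFC 1918 range)


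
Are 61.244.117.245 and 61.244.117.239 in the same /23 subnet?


Mask: 255.255.254.0
61.244.117.245 AND mask = 61.244.116.0
61.244.117.239 AND mask = 61.244.116.0
Yes, same subnet (61.244.116.0)


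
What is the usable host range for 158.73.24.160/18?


Network: 158.73.0.0
Broadcast: 158.73.63.255
First usable = network + 1
Last usable = broadcast - 1
Range: 158.73.0.1 to 158.73.63.254


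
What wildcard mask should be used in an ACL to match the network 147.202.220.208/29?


Subnet mask: 255.255.255.248
Wildcard = 255.255.255.255 - subnet mask
255 - 255 = 0
255 - 255 = 0
255 - 255 = 0
255 - 248 = 7
Wildcard: 0.0.0.7


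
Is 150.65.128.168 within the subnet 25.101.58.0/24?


Subnet network: 25.101.58.0
Test IP AND mask: 150.65.128.0
No, 150.65.128.168 is not in 25.101.58.0/24


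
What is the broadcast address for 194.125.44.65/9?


Network: 194.0.0.0/9
Host bits = 23
Set all host bits to 1:
Broadcast: 194.127.255.255


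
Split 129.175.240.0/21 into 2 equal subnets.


New prefix = 21 + 1 = 22
Each subnet has 1024 addresses
  129.175.240.0/22
  129.175.244.0/22
Subnets: 129.175.240.0/22, 129.175.244.0/22


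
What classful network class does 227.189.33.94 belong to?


First octet: 227
Binary: 11100011
1110xxxx -> Class D (224-239)
Class D (multicast), default mask N/A


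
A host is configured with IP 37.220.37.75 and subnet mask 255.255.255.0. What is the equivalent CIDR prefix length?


Binary: 11111111.11111111.11111111.00000000
Count leading 1s
Prefix: /24


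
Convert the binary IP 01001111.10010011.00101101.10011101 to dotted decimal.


01001111 = 79
10010011 = 147
00101101 = 45
10011101 = 157
IP: 79.147.45.157


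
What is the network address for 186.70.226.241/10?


IP:   10111010.01000110.11100010.11110001
Mask: 11111111.11000000.00000000.00000000
AND operation:
Net:  10111010.01000000.00000000.00000000
Network: 186.64.0.0/10


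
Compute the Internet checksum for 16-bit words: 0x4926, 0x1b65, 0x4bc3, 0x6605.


Sum all words (with carry folding):
+ 0x4926 = 0x4926
+ 0x1b65 = 0x648b
+ 0x4bc3 = 0xb04e
+ 0x6605 = 0x1654
One's complement: ~0x1654
Checksum = 0xe9ab


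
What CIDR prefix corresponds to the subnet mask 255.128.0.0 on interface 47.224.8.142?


Binary: 11111111.10000000.00000000.00000000
Count leading 1s
Prefix: /9


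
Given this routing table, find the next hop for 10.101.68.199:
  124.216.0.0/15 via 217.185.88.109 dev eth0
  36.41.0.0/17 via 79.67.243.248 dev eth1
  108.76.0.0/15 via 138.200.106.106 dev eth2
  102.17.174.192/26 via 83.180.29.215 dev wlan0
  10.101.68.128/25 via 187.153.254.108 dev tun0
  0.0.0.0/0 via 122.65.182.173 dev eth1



Longest prefix match for 10.101.68.199:
  /15 124.216.0.0: no
  /17 36.41.0.0: no
  /15 108.76.0.0: no
  /26 102.17.174.192: no
  /25 10.101.68.128: MATCH
  /0 0.0.0.0: MATCH
Selected: next-hop 187.153.254.108 via tun0 (matched /25)


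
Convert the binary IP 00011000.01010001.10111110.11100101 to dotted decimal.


00011000 = 24
01010001 = 81
10111110 = 190
11100101 = 229
IP: 24.81.190.229


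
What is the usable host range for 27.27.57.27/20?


Network: 27.27.48.0
Broadcast: 27.27.63.255
First usable = network + 1
Last usable = broadcast - 1
Range: 27.27.48.1 to 27.27.63.254


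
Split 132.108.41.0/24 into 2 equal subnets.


New prefix = 24 + 1 = 25
Each subnet has 128 addresses
  132.108.41.0/25
  132.108.41.128/25
Subnets: 132.108.41.0/25, 132.108.41.128/25


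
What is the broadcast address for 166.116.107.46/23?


Network: 166.116.106.0/23
Host bits = 9
Set all host bits to 1:
Broadcast: 166.116.107.255


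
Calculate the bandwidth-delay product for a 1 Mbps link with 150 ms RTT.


BDP = bandwidth * RTT
= 1 Mbps * 150 ms
= 1 * 1e6 * 150 / 1000 bits
= 150000 bits
= 18750 bytes
= 18.3105 KB
BDP = 150000 bits (18750 bytes)


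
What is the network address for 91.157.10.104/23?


IP:   01011011.10011101.00001010.01101000
Mask: 11111111.11111111.11111110.00000000
AND operation:
Net:  01011011.10011101.00001010.00000000
Network: 91.157.10.0/23


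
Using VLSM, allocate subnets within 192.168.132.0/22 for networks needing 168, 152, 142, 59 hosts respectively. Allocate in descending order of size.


168 hosts -> /24 (254 usable): 192.168.132.0/24
152 hosts -> /24 (254 usable): 192.168.133.0/24
142 hosts -> /24 (254 usable): 192.168.134.0/24
59 hosts -> /26 (62 usable): 192.168.135.0/26
Allocation: 192.168.132.0/24 (168 hosts, 254 usable); 192.168.133.0/24 (152 hosts, 254 usable); 192.168.134.0/24 (142 hosts, 254 usable); 192.168.135.0/26 (59 hosts, 62 usable)


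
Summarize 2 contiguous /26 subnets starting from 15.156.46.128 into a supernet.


Original prefix: /26
Number of subnets: 2 = 2^1
New prefix = 26 - 1 = 25
Supernet: 15.156.46.128/25


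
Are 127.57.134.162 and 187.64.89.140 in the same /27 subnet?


Mask: 255.255.255.224
127.57.134.162 AND mask = 127.57.134.160
187.64.89.140 AND mask = 187.64.89.128
No, different subnets (127.57.134.160 vs 187.64.89.128)


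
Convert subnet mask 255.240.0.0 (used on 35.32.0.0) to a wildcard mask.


Subnet mask: 255.240.0.0
Wildcard = 255.255.255.255 - subnet mask
255 - 255 = 0
255 - 240 = 15
255 - 0 = 255
255 - 0 = 255
Wildcard: 0.15.255.255


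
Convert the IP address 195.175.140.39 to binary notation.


195 = 11000011
175 = 10101111
140 = 10001100
39 = 00100111
Binary: 11000011.10101111.10001100.00100111


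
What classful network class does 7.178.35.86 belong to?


First octet: 7
Binary: 00000111
0xxxxxxx -> Class A (1-126)
Class A, default mask 255.0.0.0 (/8)


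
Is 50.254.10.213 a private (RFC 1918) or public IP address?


RFC 1918 private ranges:
  10.0.0.0/8 (10.0.0.0 - 10.255.255.255)
  172.16.0.0/12 (172.16.0.0 - 172.31.255.255)
  192.168.0.0/16 (192.168.0.0 - 192.168.255.255)
Public (not in any RFC 1918 range)


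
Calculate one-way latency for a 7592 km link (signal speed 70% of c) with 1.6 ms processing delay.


Speed = 0.7 * 3e5 km/s = 210000 km/s
Propagation delay = 7592 / 210000 = 0.0362 s = 36.1524 ms
Processing delay = 1.6 ms
Total one-way latency = 37.7524 ms


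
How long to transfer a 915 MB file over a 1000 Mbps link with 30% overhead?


Effective throughput = 1000 * (1 - 30/100) = 700 Mbps
File size in Mb = 915 * 8 = 7320 Mb
Time = 7320 / 700
Time = 10.4571 seconds


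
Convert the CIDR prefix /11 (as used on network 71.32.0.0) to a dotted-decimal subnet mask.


/11 means 11 network bits, 21 host bits
Binary: 11111111111000000000000000000000
Mask: 255.224.0.0


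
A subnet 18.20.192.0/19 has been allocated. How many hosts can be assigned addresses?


Host bits = 32 - 19 = 13
Total addresses = 2^13 = 8192
Usable = total - 2 (network and broadcast)
Usable hosts: 8190


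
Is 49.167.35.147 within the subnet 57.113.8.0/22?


Subnet network: 57.113.8.0
Test IP AND mask: 49.167.32.0
No, 49.167.35.147 is not in 57.113.8.0/22


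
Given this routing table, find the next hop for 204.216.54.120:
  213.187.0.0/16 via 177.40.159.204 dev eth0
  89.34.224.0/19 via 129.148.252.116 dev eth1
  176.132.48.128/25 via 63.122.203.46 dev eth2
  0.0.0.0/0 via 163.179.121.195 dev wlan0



Longest prefix match for 204.216.54.120:
  /16 213.187.0.0: no
  /19 89.34.224.0: no
  /25 176.132.48.128: no
  /0 0.0.0.0: MATCH
Selected: next-hop 163.179.121.195 via wlan0 (matched /0)


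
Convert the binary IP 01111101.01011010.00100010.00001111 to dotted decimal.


01111101 = 125
01011010 = 90
00100010 = 34
00001111 = 15
IP: 125.90.34.15


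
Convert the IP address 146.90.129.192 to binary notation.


146 = 10010010
90 = 01011010
129 = 10000001
192 = 11000000
Binary: 10010010.01011010.10000001.11000000


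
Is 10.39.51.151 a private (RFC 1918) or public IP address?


RFC 1918 private ranges:
  10.0.0.0/8 (10.0.0.0 - 10.255.255.255)
  172.16.0.0/12 (172.16.0.0 - 172.31.255.255)
  192.168.0.0/16 (192.168.0.0 - 192.168.255.255)
Private (in 10.0.0.0/8)


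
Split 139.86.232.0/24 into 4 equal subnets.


New prefix = 24 + 2 = 26
Each subnet has 64 addresses
  139.86.232.0/26
  139.86.232.64/26
  139.86.232.128/26
  139.86.232.192/26
Subnets: 139.86.232.0/26, 139.86.232.64/26, 139.86.232.128/26, 139.86.232.192/26


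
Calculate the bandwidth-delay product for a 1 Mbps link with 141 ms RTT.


BDP = bandwidth * RTT
= 1 Mbps * 141 ms
= 1 * 1e6 * 141 / 1000 bits
= 141000 bits
= 17625 bytes
= 17.2119 KB
BDP = 141000 bits (17625 bytes)


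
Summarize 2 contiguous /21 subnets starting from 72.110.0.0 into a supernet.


Original prefix: /21
Number of subnets: 2 = 2^1
New prefix = 21 - 1 = 20
Supernet: 72.110.0.0/20


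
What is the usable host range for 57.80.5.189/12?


Network: 57.80.0.0
Broadcast: 57.95.255.255
First usable = network + 1
Last usable = broadcast - 1
Range: 57.80.0.1 to 57.95.255.254


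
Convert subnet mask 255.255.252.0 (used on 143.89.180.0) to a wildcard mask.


Subnet mask: 255.255.252.0
Wildcard = 255.255.255.255 - subnet mask
255 - 255 = 0
255 - 255 = 0
255 - 252 = 3
255 - 0 = 255
Wildcard: 0.0.3.255


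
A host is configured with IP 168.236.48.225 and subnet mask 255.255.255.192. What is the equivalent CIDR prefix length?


Binary: 11111111.11111111.11111111.11000000
Count leading 1s
Prefix: /26


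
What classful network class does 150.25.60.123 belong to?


First octet: 150
Binary: 10010110
10xxxxxx -> Class B (128-191)
Class B, default mask 255.255.0.0 (/16)


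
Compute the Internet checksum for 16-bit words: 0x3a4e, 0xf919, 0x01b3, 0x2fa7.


Sum all words (with carry folding):
+ 0x3a4e = 0x3a4e
+ 0xf919 = 0x3368
+ 0x01b3 = 0x351b
+ 0x2fa7 = 0x64c2
One's complement: ~0x64c2
Checksum = 0x9b3d


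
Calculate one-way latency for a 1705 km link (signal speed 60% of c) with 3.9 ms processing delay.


Speed = 0.6 * 3e5 km/s = 180000 km/s
Propagation delay = 1705 / 180000 = 0.0095 s = 9.4722 ms
Processing delay = 3.9 ms
Total one-way latency = 13.3722 ms


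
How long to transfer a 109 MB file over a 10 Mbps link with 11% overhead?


Effective throughput = 10 * (1 - 11/100) = 8.9 Mbps
File size in Mb = 109 * 8 = 872 Mb
Time = 872 / 8.9
Time = 97.9775 seconds


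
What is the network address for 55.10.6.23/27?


IP:   00110111.00001010.00000110.00010111
Mask: 11111111.11111111.11111111.11100000
AND operation:
Net:  00110111.00001010.00000110.00000000
Network: 55.10.6.0/27


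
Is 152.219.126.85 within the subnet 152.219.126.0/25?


Subnet network: 152.219.126.0
Test IP AND mask: 152.219.126.0
Yes, 152.219.126.85 is in 152.219.126.0/25


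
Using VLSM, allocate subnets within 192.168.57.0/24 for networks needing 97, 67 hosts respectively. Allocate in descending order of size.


97 hosts -> /25 (126 usable): 192.168.57.0/25
67 hosts -> /25 (126 usable): 192.168.57.128/25
Allocation: 192.168.57.0/25 (97 hosts, 126 usable); 192.168.57.128/25 (67 hosts, 126 usable)


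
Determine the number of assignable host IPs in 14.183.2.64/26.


Host bits = 32 - 26 = 6
Total addresses = 2^6 = 64
Usable = total - 2 (network and broadcast)
Usable hosts: 62


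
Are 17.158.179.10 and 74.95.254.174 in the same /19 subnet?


Mask: 255.255.224.0
17.158.179.10 AND mask = 17.158.160.0
74.95.254.174 AND mask = 74.95.224.0
No, different subnets (17.158.160.0 vs 74.95.224.0)


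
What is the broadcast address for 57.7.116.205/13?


Network: 57.0.0.0/13
Host bits = 19
Set all host bits to 1:
Broadcast: 57.7.255.255


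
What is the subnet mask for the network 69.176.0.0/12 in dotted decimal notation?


/12 means 12 network bits, 20 host bits
Binary: 11111111111100000000000000000000
Mask: 255.240.0.0


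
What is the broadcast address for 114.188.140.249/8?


Network: 114.0.0.0/8
Host bits = 24
Set all host bits to 1:
Broadcast: 114.255.255.255


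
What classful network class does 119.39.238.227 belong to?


First octet: 119
Binary: 01110111
0xxxxxxx -> Class A (1-126)
Class A, default mask 255.0.0.0 (/8)


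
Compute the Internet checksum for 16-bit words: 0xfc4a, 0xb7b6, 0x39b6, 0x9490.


Sum all words (with carry folding):
+ 0xfc4a = 0xfc4a
+ 0xb7b6 = 0xb401
+ 0x39b6 = 0xedb7
+ 0x9490 = 0x8248
One's complement: ~0x8248
Checksum = 0x7db7


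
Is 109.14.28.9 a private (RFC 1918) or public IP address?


RFC 1918 private ranges:
  10.0.0.0/8 (10.0.0.0 - 10.255.255.255)
  172.16.0.0/12 (172.16.0.0 - 172.31.255.255)
  192.168.0.0/16 (192.168.0.0 - 192.168.255.255)
Public (not in any RFC 1918 range)


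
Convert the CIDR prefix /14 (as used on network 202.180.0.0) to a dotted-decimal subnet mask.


/14 means 14 network bits, 18 host bits
Binary: 11111111111111000000000000000000
Mask: 255.252.0.0


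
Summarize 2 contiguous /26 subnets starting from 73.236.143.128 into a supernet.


Original prefix: /26
Number of subnets: 2 = 2^1
New prefix = 26 - 1 = 25
Supernet: 73.236.143.128/25


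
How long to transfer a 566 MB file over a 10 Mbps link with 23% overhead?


Effective throughput = 10 * (1 - 23/100) = 7.7 Mbps
File size in Mb = 566 * 8 = 4528 Mb
Time = 4528 / 7.7
Time = 588.0519 seconds


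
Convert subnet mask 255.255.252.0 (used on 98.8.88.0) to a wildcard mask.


Subnet mask: 255.255.252.0
Wildcard = 255.255.255.255 - subnet mask
255 - 255 = 0
255 - 255 = 0
255 - 252 = 3
255 - 0 = 255
Wildcard: 0.0.3.255


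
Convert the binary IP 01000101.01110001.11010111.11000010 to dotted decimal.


01000101 = 69
01110001 = 113
11010111 = 215
11000010 = 194
IP: 69.113.215.194


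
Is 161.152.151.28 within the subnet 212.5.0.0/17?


Subnet network: 212.5.0.0
Test IP AND mask: 161.152.128.0
No, 161.152.151.28 is not in 212.5.0.0/17


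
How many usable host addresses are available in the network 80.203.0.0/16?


Host bits = 32 - 16 = 16
Total addresses = 2^16 = 65536
Usable = total - 2 (network and broadcast)
Usable hosts: 65534


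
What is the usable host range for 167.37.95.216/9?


Network: 167.0.0.0
Broadcast: 167.127.255.255
First usable = network + 1
Last usable = broadcast - 1
Range: 167.0.0.1 to 167.127.255.254


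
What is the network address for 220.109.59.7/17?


IP:   11011100.01101101.00111011.00000111
Mask: 11111111.11111111.10000000.00000000
AND operation:
Net:  11011100.01101101.00000000.00000000
Network: 220.109.0.0/17


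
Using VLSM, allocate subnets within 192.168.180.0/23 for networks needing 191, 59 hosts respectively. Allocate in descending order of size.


191 hosts -> /24 (254 usable): 192.168.180.0/24
59 hosts -> /26 (62 usable): 192.168.181.0/26
Allocation: 192.168.180.0/24 (191 hosts, 254 usable); 192.168.181.0/26 (59 hosts, 62 usable)


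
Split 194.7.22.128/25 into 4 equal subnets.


New prefix = 25 + 2 = 27
Each subnet has 32 addresses
  194.7.22.128/27
  194.7.22.160/27
  194.7.22.192/27
  194.7.22.224/27
Subnets: 194.7.22.128/27, 194.7.22.160/27, 194.7.22.192/27, 194.7.22.224/27


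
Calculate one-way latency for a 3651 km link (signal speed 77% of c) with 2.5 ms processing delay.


Speed = 0.77 * 3e5 km/s = 231000 km/s
Propagation delay = 3651 / 231000 = 0.0158 s = 15.8052 ms
Processing delay = 2.5 ms
Total one-way latency = 18.3052 ms


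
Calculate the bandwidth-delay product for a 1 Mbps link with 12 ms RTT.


BDP = bandwidth * RTT
= 1 Mbps * 12 ms
= 1 * 1e6 * 12 / 1000 bits
= 12000 bits
= 1500 bytes
= 1.4648 KB
BDP = 12000 bits (1500 bytes)


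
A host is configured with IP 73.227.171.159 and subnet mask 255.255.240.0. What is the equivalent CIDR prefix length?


Binary: 11111111.11111111.11110000.00000000
Count leading 1s
Prefix: /20


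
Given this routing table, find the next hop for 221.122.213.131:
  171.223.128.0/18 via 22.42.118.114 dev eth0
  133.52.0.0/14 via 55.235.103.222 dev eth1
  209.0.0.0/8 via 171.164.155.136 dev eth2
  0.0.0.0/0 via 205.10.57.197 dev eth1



Longest prefix match for 221.122.213.131:
  /18 171.223.128.0: no
  /14 133.52.0.0: no
  /8 209.0.0.0: no
  /0 0.0.0.0: MATCH
Selected: next-hop 205.10.57.197 via eth1 (matched /0)


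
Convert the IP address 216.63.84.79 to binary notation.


216 = 11011000
63 = 00111111
84 = 01010100
79 = 01001111
Binary: 11011000.00111111.01010100.01001111


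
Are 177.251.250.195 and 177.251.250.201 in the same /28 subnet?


Mask: 255.255.255.240
177.251.250.195 AND mask = 177.251.250.192
177.251.250.201 AND mask = 177.251.250.192
Yes, same subnet (177.251.250.192)


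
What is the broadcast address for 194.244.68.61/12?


Network: 194.240.0.0/12
Host bits = 20
Set all host bits to 1:
Broadcast: 194.255.255.255


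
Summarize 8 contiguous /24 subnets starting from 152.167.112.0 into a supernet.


Original prefix: /24
Number of subnets: 8 = 2^3
New prefix = 24 - 3 = 21
Supernet: 152.167.112.0/21


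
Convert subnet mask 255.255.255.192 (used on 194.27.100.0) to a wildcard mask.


Subnet mask: 255.255.255.192
Wildcard = 255.255.255.255 - subnet mask
255 - 255 = 0
255 - 255 = 0
255 - 255 = 0
255 - 192 = 63
Wildcard: 0.0.0.63


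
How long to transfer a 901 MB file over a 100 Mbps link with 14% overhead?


Effective throughput = 100 * (1 - 14/100) = 86 Mbps
File size in Mb = 901 * 8 = 7208 Mb
Time = 7208 / 86
Time = 83.814 seconds


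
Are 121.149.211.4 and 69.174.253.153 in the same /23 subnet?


Mask: 255.255.254.0
121.149.211.4 AND mask = 121.149.210.0
69.174.253.153 AND mask = 69.174.252.0
No, different subnets (121.149.210.0 vs 69.174.252.0)


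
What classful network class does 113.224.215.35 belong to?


First octet: 113
Binary: 01110001
0xxxxxxx -> Class A (1-126)
Class A, default mask 255.0.0.0 (/8)


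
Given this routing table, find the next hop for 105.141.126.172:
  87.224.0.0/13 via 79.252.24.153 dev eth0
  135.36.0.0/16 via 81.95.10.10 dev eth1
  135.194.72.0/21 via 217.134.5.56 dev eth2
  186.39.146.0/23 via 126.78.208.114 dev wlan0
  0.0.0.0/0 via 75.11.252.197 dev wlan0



Longest prefix match for 105.141.126.172:
  /13 87.224.0.0: no
  /16 135.36.0.0: no
  /21 135.194.72.0: no
  /23 186.39.146.0: no
  /0 0.0.0.0: MATCH
Selected: next-hop 75.11.252.197 via wlan0 (matched /0)


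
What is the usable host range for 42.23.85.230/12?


Network: 42.16.0.0
Broadcast: 42.31.255.255
First usable = network + 1
Last usable = broadcast - 1
Range: 42.16.0.1 to 42.31.255.254


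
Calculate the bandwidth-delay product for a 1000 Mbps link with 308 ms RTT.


BDP = bandwidth * RTT
= 1000 Mbps * 308 ms
= 1000 * 1e6 * 308 / 1000 bits
= 308000000 bits
= 38500000 bytes
= 37597.6562 KB
BDP = 308000000 bits (38500000 bytes)


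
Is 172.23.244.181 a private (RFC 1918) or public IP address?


RFC 1918 private ranges:
  10.0.0.0/8 (10.0.0.0 - 10.255.255.255)
  172.16.0.0/12 (172.16.0.0 - 172.31.255.255)
  192.168.0.0/16 (192.168.0.0 - 192.168.255.255)
Private (in 172.16.0.0/12)


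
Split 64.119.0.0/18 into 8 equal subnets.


New prefix = 18 + 3 = 21
Each subnet has 2048 addresses
  64.119.0.0/21
  64.119.8.0/21
  64.119.16.0/21
  64.119.24.0/21
  64.119.32.0/21
  64.119.40.0/21
  64.119.48.0/21
  64.119.56.0/21
Subnets: 64.119.0.0/21, 64.119.8.0/21, 64.119.16.0/21, 64.119.24.0/21, 64.119.32.0/21, 64.119.40.0/21, 64.119.48.0/21, 64.119.56.0/21


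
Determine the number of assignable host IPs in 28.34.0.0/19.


Host bits = 32 - 19 = 13
Total addresses = 2^13 = 8192
Usable = total - 2 (network and broadcast)
Usable hosts: 8190


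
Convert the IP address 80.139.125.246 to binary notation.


80 = 01010000
139 = 10001011
125 = 01111101
246 = 11110110
Binary: 01010000.10001011.01111101.11110110


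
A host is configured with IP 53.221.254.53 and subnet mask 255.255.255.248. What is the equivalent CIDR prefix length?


Binary: 11111111.11111111.11111111.11111000
Count leading 1s
Prefix: /29


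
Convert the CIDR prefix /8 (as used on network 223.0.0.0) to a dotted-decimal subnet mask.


/8 means 8 network bits, 24 host bits
Binary: 11111111000000000000000000000000
Mask: 255.0.0.0


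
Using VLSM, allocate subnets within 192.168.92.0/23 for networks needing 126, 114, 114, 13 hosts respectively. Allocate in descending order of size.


126 hosts -> /25 (126 usable): 192.168.92.0/25
114 hosts -> /25 (126 usable): 192.168.92.128/25
114 hosts -> /25 (126 usable): 192.168.93.0/25
13 hosts -> /28 (14 usable): 192.168.93.128/28
Allocation: 192.168.92.0/25 (126 hosts, 126 usable); 192.168.92.128/25 (114 hosts, 126 usable); 192.168.93.0/25 (114 hosts, 126 usable); 192.168.93.128/28 (13 hosts, 14 usable)


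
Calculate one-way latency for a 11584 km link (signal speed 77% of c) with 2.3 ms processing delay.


Speed = 0.77 * 3e5 km/s = 231000 km/s
Propagation delay = 11584 / 231000 = 0.0501 s = 50.1472 ms
Processing delay = 2.3 ms
Total one-way latency = 52.4472 ms


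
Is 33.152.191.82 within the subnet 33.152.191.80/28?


Subnet network: 33.152.191.80
Test IP AND mask: 33.152.191.80
Yes, 33.152.191.82 is in 33.152.191.80/28


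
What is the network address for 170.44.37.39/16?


IP:   10101010.00101100.00100101.00100111
Mask: 11111111.11111111.00000000.00000000
AND operation:
Net:  10101010.00101100.00000000.00000000
Network: 170.44.0.0/16


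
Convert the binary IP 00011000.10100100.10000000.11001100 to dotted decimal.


00011000 = 24
10100100 = 164
10000000 = 128
11001100 = 204
IP: 24.164.128.204


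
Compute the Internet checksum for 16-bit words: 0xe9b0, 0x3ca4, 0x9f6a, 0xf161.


Sum all words (with carry folding):
+ 0xe9b0 = 0xe9b0
+ 0x3ca4 = 0x2655
+ 0x9f6a = 0xc5bf
+ 0xf161 = 0xb721
One's complement: ~0xb721
Checksum = 0x48de


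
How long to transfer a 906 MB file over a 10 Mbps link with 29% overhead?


Effective throughput = 10 * (1 - 29/100) = 7.1 Mbps
File size in Mb = 906 * 8 = 7248 Mb
Time = 7248 / 7.1
Time = 1020.8451 seconds


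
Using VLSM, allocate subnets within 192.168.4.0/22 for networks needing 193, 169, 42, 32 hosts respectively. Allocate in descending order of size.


193 hosts -> /24 (254 usable): 192.168.4.0/24
169 hosts -> /24 (254 usable): 192.168.5.0/24
42 hosts -> /26 (62 usable): 192.168.6.0/26
32 hosts -> /26 (62 usable): 192.168.6.64/26
Allocation: 192.168.4.0/24 (193 hosts, 254 usable); 192.168.5.0/24 (169 hosts, 254 usable); 192.168.6.0/26 (42 hosts, 62 usable); 192.168.6.64/26 (32 hosts, 62 usable)


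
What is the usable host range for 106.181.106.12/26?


Network: 106.181.106.0
Broadcast: 106.181.106.63
First usable = network + 1
Last usable = broadcast - 1
Range: 106.181.106.1 to 106.181.106.62


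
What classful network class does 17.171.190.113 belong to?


First octet: 17
Binary: 00010001
0xxxxxxx -> Class A (1-126)
Class A, default mask 255.0.0.0 (/8)


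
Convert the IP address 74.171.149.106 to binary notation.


74 = 01001010
171 = 10101011
149 = 10010101
106 = 01101010
Binary: 01001010.10101011.10010101.01101010


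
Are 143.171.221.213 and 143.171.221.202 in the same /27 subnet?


Mask: 255.255.255.224
143.171.221.213 AND mask = 143.171.221.192
143.171.221.202 AND mask = 143.171.221.192
Yes, same subnet (143.171.221.192)


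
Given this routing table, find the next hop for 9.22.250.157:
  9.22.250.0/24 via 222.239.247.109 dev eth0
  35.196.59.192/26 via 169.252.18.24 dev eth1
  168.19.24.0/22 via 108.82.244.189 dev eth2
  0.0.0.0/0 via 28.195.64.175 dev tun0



Longest prefix match for 9.22.250.157:
  /24 9.22.250.0: MATCH
  /26 35.196.59.192: no
  /22 168.19.24.0: no
  /0 0.0.0.0: MATCH
Selected: next-hop 222.239.247.109 via eth0 (matched /24)


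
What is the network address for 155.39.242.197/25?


IP:   10011011.00100111.11110010.11000101
Mask: 11111111.11111111.11111111.10000000
AND operation:
Net:  10011011.00100111.11110010.10000000
Network: 155.39.242.128/25


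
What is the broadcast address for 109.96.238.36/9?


Network: 109.0.0.0/9
Host bits = 23
Set all host bits to 1:
Broadcast: 109.127.255.255


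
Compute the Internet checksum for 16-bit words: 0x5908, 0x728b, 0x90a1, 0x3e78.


Sum all words (with carry folding):
+ 0x5908 = 0x5908
+ 0x728b = 0xcb93
+ 0x90a1 = 0x5c35
+ 0x3e78 = 0x9aad
One's complement: ~0x9aad
Checksum = 0x6552


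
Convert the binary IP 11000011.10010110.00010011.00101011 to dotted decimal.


11000011 = 195
10010110 = 150
00010011 = 19
00101011 = 43
IP: 195.150.19.43


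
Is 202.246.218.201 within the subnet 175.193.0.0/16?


Subnet network: 175.193.0.0
Test IP AND mask: 202.246.0.0
No, 202.246.218.201 is not in 175.193.0.0/16


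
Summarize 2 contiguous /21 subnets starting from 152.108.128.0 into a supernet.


Original prefix: /21
Number of subnets: 2 = 2^1
New prefix = 21 - 1 = 20
Supernet: 152.108.128.0/20


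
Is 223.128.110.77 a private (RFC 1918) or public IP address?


RFC 1918 private ranges:
  10.0.0.0/8 (10.0.0.0 - 10.255.255.255)
  172.16.0.0/12 (172.16.0.0 - 172.31.255.255)
  192.168.0.0/16 (192.168.0.0 - 192.168.255.255)
Public (not in any RFC 1918 range)


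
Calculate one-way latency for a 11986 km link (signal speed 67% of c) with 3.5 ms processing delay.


Speed = 0.67 * 3e5 km/s = 201000 km/s
Propagation delay = 11986 / 201000 = 0.0596 s = 59.6318 ms
Processing delay = 3.5 ms
Total one-way latency = 63.1318 ms


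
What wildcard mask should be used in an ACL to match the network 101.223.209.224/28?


Subnet mask: 255.255.255.240
Wildcard = 255.255.255.255 - subnet mask
255 - 255 = 0
255 - 255 = 0
255 - 255 = 0
255 - 240 = 15
Wildcard: 0.0.0.15


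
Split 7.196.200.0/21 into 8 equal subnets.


New prefix = 21 + 3 = 24
Each subnet has 256 addresses
  7.196.200.0/24
  7.196.201.0/24
  7.196.202.0/24
  7.196.203.0/24
  7.196.204.0/24
  7.196.205.0/24
  7.196.206.0/24
  7.196.207.0/24
Subnets: 7.196.200.0/24, 7.196.201.0/24, 7.196.202.0/24, 7.196.203.0/24, 7.196.204.0/24, 7.196.205.0/24, 7.196.206.0/24, 7.196.207.0/24


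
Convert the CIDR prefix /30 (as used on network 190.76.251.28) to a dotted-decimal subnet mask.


/30 means 30 network bits, 2 host bits
Binary: 11111111111111111111111111111100
Mask: 255.255.255.252


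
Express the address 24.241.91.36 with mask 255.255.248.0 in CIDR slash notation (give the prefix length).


Binary: 11111111.11111111.11111000.00000000
Count leading 1s
Prefix: /21


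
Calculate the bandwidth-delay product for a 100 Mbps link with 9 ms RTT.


BDP = bandwidth * RTT
= 100 Mbps * 9 ms
= 100 * 1e6 * 9 / 1000 bits
= 900000 bits
= 112500 bytes
= 109.8633 KB
BDP = 900000 bits (112500 bytes)


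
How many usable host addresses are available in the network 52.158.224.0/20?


Host bits = 32 - 20 = 12
Total addresses = 2^12 = 4096
Usable = total - 2 (network and broadcast)
Usable hosts: 4094


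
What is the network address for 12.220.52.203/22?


IP:   00001100.11011100.00110100.11001011
Mask: 11111111.11111111.11111100.00000000
AND operation:
Net:  00001100.11011100.00110100.00000000
Network: 12.220.52.0/22


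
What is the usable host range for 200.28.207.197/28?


Network: 200.28.207.192
Broadcast: 200.28.207.207
First usable = network + 1
Last usable = broadcast - 1
Range: 200.28.207.193 to 200.28.207.206


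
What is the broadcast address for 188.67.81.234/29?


Network: 188.67.81.232/29
Host bits = 3
Set all host bits to 1:
Broadcast: 188.67.81.239


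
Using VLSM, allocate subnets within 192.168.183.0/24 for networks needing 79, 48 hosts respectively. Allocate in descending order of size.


79 hosts -> /25 (126 usable): 192.168.183.0/25
48 hosts -> /26 (62 usable): 192.168.183.128/26
Allocation: 192.168.183.0/25 (79 hosts, 126 usable); 192.168.183.128/26 (48 hosts, 62 usable)


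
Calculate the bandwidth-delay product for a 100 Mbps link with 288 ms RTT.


BDP = bandwidth * RTT
= 100 Mbps * 288 ms
= 100 * 1e6 * 288 / 1000 bits
= 28800000 bits
= 3600000 bytes
= 3515.625 KB
BDP = 28800000 bits (3600000 bytes)


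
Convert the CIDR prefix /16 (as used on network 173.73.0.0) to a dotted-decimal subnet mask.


/16 means 16 network bits, 16 host bits
Binary: 11111111111111110000000000000000
Mask: 255.255.0.0


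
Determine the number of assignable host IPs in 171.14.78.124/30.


Host bits = 32 - 30 = 2
Total addresses = 2^2 = 4
Usable = total - 2 (network and broadcast)
Usable hosts: 2


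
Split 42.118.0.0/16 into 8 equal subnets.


New prefix = 16 + 3 = 19
Each subnet has 8192 addresses
  42.118.0.0/19
  42.118.32.0/19
  42.118.64.0/19
  42.118.96.0/19
  42.118.128.0/19
  42.118.160.0/19
  42.118.192.0/19
  42.118.224.0/19
Subnets: 42.118.0.0/19, 42.118.32.0/19, 42.118.64.0/19, 42.118.96.0/19, 42.118.128.0/19, 42.118.160.0/19, 42.118.192.0/19, 42.118.224.0/19


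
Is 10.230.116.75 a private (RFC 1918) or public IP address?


RFC 1918 private ranges:
  10.0.0.0/8 (10.0.0.0 - 10.255.255.255)
  172.16.0.0/12 (172.16.0.0 - 172.31.255.255)
  192.168.0.0/16 (192.168.0.0 - 192.168.255.255)
Private (in 10.0.0.0/8)


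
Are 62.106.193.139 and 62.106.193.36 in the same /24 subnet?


Mask: 255.255.255.0
62.106.193.139 AND mask = 62.106.193.0
62.106.193.36 AND mask = 62.106.193.0
Yes, same subnet (62.106.193.0)


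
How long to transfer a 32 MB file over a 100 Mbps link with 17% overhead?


Effective throughput = 100 * (1 - 17/100) = 83 Mbps
File size in Mb = 32 * 8 = 256 Mb
Time = 256 / 83
Time = 3.0843 seconds


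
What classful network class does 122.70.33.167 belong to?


First octet: 122
Binary: 01111010
0xxxxxxx -> Class A (1-126)
Class A, default mask 255.0.0.0 (/8)


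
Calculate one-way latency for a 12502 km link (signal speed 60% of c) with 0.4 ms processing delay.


Speed = 0.6 * 3e5 km/s = 180000 km/s
Propagation delay = 12502 / 180000 = 0.0695 s = 69.4556 ms
Processing delay = 0.4 ms
Total one-way latency = 69.8556 ms


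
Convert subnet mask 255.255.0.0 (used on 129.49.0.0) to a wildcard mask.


Subnet mask: 255.255.0.0
Wildcard = 255.255.255.255 - subnet mask
255 - 255 = 0
255 - 255 = 0
255 - 0 = 255
255 - 0 = 255
Wildcard: 0.0.255.255


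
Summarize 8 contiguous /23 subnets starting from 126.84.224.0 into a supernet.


Original prefix: /23
Number of subnets: 8 = 2^3
New prefix = 23 - 3 = 20
Supernet: 126.84.224.0/20


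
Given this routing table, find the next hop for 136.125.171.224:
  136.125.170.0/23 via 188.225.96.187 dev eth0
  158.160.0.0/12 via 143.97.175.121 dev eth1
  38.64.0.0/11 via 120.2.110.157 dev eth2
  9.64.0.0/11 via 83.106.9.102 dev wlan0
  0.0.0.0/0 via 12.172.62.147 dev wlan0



Longest prefix match for 136.125.171.224:
  /23 136.125.170.0: MATCH
  /12 158.160.0.0: no
  /11 38.64.0.0: no
  /11 9.64.0.0: no
  /0 0.0.0.0: MATCH
Selected: next-hop 188.225.96.187 via eth0 (matched /23)


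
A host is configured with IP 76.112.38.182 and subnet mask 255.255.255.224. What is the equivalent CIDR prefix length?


Binary: 11111111.11111111.11111111.11100000
Count leading 1s
Prefix: /27


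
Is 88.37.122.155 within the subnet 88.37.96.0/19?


Subnet network: 88.37.96.0
Test IP AND mask: 88.37.96.0
Yes, 88.37.122.155 is in 88.37.96.0/19


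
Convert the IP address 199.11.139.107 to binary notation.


199 = 11000111
11 = 00001011
139 = 10001011
107 = 01101011
Binary: 11000111.00001011.10001011.01101011


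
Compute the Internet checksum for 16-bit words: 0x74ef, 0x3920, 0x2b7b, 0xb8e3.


Sum all words (with carry folding):
+ 0x74ef = 0x74ef
+ 0x3920 = 0xae0f
+ 0x2b7b = 0xd98a
+ 0xb8e3 = 0x926e
One's complement: ~0x926e
Checksum = 0x6d91


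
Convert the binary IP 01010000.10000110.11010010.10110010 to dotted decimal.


01010000 = 80
10000110 = 134
11010010 = 210
10110010 = 178
IP: 80.134.210.178


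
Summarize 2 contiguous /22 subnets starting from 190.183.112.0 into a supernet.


Original prefix: /22
Number of subnets: 2 = 2^1
New prefix = 22 - 1 = 21
Supernet: 190.183.112.0/21


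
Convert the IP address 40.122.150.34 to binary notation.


40 = 00101000
122 = 01111010
150 = 10010110
34 = 00100010
Binary: 00101000.01111010.10010110.00100010


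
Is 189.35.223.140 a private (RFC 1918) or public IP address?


RFC 1918 private ranges:
  10.0.0.0/8 (10.0.0.0 - 10.255.255.255)
  172.16.0.0/12 (172.16.0.0 - 172.31.255.255)
  192.168.0.0/16 (192.168.0.0 - 192.168.255.255)
Public (not in any RFC 1918 range)
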